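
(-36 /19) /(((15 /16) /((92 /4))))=-4416 /95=-46.48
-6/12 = -1/2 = -0.50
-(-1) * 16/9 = 16/9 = 1.78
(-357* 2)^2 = 509796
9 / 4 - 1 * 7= -19 / 4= -4.75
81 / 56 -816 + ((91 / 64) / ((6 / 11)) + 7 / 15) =-3635431 / 4480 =-811.48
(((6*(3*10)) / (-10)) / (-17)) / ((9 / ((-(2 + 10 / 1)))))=-24 / 17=-1.41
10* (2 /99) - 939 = -92941 /99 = -938.80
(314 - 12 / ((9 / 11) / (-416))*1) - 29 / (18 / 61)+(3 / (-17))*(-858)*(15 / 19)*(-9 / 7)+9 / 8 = 1003529969 / 162792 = 6164.49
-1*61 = -61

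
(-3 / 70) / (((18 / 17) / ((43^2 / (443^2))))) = -0.00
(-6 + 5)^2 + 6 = 7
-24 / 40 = -3 / 5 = -0.60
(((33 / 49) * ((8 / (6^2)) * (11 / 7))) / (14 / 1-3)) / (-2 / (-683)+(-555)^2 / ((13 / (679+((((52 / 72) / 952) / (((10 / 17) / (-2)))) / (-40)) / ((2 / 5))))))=4546048 / 3420890731025019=0.00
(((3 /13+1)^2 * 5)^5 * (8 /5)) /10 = 3987.83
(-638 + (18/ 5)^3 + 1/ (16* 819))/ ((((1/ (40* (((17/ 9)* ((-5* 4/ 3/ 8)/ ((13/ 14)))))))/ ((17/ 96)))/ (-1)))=-279931569283/ 39424320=-7100.48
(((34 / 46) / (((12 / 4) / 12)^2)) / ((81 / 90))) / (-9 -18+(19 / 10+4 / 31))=-843200 / 1602387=-0.53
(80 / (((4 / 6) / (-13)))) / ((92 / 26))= -10140 / 23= -440.87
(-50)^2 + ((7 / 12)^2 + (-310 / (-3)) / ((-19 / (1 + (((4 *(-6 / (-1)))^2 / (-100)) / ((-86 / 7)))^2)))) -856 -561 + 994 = 1309427651759 / 632358000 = 2070.71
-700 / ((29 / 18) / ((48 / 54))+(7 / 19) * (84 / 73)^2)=-1134011200 / 3726551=-304.31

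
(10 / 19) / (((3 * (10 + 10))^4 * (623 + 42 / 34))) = 17 / 261309888000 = 0.00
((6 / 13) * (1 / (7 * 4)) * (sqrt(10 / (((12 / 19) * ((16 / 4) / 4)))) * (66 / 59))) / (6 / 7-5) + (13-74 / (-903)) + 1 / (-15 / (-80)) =5543 / 301-33 * sqrt(570) / 44486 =18.40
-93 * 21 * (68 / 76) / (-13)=33201 / 247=134.42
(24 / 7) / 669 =8 / 1561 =0.01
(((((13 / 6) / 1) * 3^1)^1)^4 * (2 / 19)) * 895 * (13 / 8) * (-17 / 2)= -5649222995 / 2432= -2322871.30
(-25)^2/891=625/891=0.70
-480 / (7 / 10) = -4800 / 7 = -685.71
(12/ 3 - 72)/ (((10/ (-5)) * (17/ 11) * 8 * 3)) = 11/ 12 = 0.92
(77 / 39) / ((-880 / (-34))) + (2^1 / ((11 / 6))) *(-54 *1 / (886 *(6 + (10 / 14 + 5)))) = 22006327 / 311677080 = 0.07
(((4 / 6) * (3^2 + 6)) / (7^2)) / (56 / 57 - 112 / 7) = -285 / 20972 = -0.01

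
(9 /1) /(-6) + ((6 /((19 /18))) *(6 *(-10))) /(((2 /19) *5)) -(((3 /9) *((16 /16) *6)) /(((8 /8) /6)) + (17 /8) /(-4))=-21151 /32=-660.97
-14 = -14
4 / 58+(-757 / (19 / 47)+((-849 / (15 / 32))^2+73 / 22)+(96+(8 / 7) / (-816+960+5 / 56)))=8017371530043573 / 2445310450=3278672.26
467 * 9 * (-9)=-37827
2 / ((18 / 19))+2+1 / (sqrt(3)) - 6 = -17 / 9+sqrt(3) / 3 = -1.31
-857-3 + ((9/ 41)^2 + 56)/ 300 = -433603783/ 504300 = -859.81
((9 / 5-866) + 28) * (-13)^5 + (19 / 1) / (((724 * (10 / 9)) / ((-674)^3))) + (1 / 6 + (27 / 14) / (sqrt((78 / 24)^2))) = 29968348071247 / 98826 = 303243560.11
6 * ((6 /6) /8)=3 /4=0.75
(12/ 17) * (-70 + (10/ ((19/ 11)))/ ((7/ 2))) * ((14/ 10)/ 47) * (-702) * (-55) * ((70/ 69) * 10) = -196540344000/ 349163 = -562889.95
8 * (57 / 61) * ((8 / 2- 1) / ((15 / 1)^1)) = 456 / 305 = 1.50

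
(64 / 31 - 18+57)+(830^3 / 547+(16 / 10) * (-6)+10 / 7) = 620408416883 / 593495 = 1045347.34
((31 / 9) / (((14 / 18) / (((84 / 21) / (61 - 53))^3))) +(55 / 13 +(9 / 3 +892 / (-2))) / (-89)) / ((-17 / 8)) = -355291 / 137683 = -2.58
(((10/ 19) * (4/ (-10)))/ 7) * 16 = -64/ 133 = -0.48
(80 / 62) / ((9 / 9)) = 1.29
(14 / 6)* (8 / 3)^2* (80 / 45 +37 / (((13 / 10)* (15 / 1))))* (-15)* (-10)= 9632000 / 1053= 9147.20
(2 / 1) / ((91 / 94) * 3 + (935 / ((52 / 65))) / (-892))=335392 / 267307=1.25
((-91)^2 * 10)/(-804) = -41405/402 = -103.00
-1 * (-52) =52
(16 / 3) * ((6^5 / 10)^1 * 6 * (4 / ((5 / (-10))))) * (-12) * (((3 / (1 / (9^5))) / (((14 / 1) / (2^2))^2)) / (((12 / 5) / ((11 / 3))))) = 52775865615.67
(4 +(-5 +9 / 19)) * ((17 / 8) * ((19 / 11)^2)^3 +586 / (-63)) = -210405302915 / 8482234068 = -24.81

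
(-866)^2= 749956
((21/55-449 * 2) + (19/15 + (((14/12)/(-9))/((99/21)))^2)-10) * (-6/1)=14390692939/2646270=5438.10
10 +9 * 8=82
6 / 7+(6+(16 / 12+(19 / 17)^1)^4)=2033714023 / 47356407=42.94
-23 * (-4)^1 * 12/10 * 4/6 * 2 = 736/5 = 147.20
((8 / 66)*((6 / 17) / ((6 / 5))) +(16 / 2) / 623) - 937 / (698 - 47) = -1.39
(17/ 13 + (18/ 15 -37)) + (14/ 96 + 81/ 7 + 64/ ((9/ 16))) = 5962499/ 65520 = 91.00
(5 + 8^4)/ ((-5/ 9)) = -36909/ 5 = -7381.80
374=374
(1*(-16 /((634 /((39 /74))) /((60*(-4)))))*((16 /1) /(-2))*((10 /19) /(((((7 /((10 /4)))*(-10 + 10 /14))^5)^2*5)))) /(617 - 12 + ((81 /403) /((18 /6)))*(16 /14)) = -9765 /310295035461664156891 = -0.00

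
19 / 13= 1.46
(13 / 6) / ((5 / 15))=6.50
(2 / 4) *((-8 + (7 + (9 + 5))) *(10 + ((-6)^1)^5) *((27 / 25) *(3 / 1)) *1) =-4088799 / 25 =-163551.96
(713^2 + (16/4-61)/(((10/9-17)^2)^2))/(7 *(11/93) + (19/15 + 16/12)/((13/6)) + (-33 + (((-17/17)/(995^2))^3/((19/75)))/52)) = -58320095360744521461940623576660000/3553113004691188343247798810283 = -16413.80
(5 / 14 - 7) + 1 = -79 / 14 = -5.64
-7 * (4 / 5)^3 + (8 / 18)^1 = -3532 / 1125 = -3.14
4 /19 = 0.21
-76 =-76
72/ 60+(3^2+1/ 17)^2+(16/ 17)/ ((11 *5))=1323726/ 15895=83.28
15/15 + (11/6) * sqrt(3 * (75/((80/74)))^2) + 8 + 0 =9 + 2035 * sqrt(3)/16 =229.30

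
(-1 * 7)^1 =-7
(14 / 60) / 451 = 7 / 13530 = 0.00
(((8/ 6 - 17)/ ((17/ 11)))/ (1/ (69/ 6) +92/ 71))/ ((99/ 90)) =-383755/ 57579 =-6.66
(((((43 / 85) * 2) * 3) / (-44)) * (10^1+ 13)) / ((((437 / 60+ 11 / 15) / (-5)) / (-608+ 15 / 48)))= -432722115 / 719576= -601.36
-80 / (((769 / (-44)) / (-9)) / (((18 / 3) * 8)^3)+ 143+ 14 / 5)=-17517772800 / 31926144773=-0.55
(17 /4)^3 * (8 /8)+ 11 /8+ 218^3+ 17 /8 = 663059985 /64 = 10360312.27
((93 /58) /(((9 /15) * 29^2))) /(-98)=-155 /4780244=-0.00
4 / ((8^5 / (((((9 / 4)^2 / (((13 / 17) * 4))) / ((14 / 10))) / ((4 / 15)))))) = 103275 / 190840832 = 0.00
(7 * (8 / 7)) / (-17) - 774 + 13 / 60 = -789739 / 1020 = -774.25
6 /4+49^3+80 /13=3059073 /26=117656.65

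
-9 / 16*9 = -81 / 16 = -5.06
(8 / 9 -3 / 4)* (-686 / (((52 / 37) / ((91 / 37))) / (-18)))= 12005 / 4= 3001.25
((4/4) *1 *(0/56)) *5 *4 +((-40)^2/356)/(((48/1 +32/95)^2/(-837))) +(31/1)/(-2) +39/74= -71967955249/4339857872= -16.58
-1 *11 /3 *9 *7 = -231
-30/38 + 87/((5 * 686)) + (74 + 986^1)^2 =73224962203/65170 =1123599.24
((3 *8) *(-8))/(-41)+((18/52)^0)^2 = 233/41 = 5.68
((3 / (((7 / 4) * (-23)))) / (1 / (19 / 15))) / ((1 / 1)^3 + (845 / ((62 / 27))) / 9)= -4712 / 2090585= -0.00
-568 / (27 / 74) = -42032 / 27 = -1556.74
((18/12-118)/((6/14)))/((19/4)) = -3262/57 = -57.23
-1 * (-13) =13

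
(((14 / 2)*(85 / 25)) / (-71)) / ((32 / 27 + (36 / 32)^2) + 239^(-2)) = -11745905472 / 85877752865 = -0.14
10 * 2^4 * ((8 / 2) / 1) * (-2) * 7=-8960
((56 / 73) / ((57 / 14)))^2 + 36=623915812 / 17313921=36.04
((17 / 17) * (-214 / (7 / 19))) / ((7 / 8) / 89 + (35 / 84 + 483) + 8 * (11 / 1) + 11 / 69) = -66584816 / 65522037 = -1.02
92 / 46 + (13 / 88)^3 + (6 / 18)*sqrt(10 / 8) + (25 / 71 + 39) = 41.73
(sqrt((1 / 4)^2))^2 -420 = -6719 / 16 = -419.94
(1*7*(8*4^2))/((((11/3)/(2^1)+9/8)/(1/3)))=7168/71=100.96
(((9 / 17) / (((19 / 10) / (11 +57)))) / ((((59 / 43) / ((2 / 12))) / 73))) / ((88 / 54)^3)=926774055 / 23872816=38.82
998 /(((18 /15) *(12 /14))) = 970.28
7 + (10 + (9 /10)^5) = 1759049 /100000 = 17.59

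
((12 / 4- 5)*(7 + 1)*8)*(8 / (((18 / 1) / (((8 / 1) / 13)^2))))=-32768 / 1521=-21.54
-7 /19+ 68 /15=1187 /285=4.16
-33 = -33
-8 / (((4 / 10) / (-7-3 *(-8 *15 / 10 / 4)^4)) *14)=2500 / 7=357.14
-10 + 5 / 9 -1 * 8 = -157 / 9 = -17.44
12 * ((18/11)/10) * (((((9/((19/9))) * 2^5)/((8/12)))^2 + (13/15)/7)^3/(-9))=-15995185398333570233543819188/998460613198125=-16019846138046.55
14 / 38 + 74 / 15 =1511 / 285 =5.30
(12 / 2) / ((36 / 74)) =12.33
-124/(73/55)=-6820/73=-93.42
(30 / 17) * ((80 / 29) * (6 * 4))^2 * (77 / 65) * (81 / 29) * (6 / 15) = 55180984320 / 5389969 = 10237.72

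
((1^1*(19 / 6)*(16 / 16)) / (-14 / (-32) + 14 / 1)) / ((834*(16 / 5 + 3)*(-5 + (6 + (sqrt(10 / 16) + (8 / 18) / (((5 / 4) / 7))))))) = 0.00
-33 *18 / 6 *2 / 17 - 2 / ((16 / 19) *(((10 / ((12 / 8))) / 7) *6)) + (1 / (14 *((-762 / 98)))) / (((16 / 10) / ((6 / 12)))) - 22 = -70605631 / 2072640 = -34.07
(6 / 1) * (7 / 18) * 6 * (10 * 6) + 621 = 1461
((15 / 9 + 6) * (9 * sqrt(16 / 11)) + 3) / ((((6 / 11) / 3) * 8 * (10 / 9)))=297 / 160 + 621 * sqrt(11) / 40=53.35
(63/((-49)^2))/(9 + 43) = 9/17836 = 0.00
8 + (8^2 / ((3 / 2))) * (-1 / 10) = 56 / 15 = 3.73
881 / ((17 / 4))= 3524 / 17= 207.29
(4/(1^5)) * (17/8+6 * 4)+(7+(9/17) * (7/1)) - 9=3611/34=106.21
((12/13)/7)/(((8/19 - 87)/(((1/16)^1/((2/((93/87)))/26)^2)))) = -0.02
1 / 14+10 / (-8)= -33 / 28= -1.18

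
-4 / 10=-2 / 5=-0.40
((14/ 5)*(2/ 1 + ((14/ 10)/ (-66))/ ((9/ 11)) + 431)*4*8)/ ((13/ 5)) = 26186272/ 1755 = 14920.95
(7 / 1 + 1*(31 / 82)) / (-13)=-605 / 1066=-0.57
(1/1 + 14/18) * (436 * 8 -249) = 51824/9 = 5758.22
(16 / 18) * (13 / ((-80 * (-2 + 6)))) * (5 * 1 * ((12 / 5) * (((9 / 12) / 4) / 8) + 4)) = -8437 / 11520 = -0.73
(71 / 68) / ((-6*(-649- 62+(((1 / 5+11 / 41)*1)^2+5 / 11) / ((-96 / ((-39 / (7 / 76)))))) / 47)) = 10798281725 / 934779033303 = 0.01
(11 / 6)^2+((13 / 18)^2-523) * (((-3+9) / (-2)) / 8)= 172187 / 864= 199.29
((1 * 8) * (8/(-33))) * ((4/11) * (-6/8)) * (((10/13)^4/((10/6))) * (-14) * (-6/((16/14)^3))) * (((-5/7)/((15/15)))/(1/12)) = -185220000/3455881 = -53.60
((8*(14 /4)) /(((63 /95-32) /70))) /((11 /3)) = -558600 /32747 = -17.06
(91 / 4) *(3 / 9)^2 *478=21749 / 18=1208.28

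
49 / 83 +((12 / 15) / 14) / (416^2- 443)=296031461 / 501440765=0.59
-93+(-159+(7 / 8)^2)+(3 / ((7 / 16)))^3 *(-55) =-394798937 / 21952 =-17984.65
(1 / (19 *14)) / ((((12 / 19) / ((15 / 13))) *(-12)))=-5 / 8736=-0.00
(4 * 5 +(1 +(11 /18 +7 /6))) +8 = 277 /9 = 30.78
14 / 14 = 1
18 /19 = 0.95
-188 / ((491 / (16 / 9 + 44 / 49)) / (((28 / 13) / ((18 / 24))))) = -3549440 / 1206387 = -2.94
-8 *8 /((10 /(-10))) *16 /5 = 1024 /5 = 204.80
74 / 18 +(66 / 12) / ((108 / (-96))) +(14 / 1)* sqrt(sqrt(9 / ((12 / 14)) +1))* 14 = -7 / 9 +98* 2^(3 / 4)* 23^(1 / 4) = 360.16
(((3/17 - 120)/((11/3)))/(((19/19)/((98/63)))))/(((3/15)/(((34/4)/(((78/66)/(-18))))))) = 427770/13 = 32905.38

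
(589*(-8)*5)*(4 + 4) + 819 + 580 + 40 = -187041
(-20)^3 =-8000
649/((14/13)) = 8437/14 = 602.64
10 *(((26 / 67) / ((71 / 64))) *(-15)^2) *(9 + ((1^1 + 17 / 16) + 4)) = 11854.95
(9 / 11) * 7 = 63 / 11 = 5.73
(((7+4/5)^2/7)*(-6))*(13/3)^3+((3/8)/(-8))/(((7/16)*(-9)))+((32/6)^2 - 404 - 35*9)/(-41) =-155957623/36900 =-4226.49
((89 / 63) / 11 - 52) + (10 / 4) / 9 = -71509 / 1386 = -51.59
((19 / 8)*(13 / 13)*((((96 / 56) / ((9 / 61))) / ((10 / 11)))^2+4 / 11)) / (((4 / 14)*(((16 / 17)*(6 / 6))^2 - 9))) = -6813886229 / 40627125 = -167.72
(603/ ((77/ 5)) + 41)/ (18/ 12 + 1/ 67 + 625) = 827048/ 6464381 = 0.13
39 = 39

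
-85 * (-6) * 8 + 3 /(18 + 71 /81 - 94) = 24826557 /6085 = 4079.96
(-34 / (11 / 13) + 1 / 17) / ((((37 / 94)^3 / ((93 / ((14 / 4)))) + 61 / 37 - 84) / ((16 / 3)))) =228734620785408 / 88023465303587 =2.60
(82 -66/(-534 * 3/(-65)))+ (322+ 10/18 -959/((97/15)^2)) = 2855958961/7536609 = 378.94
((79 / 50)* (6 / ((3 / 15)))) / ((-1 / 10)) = -474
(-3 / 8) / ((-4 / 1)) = 3 / 32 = 0.09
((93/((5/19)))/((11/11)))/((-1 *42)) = -589/70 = -8.41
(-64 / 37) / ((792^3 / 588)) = -49 / 23934042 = -0.00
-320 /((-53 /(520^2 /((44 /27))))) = 584064000 /583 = 1001825.04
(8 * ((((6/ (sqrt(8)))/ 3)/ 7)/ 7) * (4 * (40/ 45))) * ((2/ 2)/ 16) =8 * sqrt(2)/ 441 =0.03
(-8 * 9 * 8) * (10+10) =-11520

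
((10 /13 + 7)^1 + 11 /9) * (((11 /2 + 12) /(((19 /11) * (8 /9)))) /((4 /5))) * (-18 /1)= -4556475 /1976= -2305.91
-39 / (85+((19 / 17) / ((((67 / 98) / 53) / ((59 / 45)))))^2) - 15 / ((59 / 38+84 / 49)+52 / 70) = -681330269366354625 / 181985984406652733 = -3.74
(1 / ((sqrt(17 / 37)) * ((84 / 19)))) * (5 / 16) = 0.10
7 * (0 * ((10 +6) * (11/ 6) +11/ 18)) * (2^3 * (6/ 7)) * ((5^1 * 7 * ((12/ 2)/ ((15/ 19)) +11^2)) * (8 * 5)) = 0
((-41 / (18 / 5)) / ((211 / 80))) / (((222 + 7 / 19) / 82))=-511024 / 320931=-1.59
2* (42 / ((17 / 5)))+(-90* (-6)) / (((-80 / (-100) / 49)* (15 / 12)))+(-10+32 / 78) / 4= 35115541 / 1326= 26482.31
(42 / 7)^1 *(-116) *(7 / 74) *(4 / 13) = -9744 / 481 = -20.26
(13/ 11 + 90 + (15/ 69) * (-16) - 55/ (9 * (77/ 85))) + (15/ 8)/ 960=80.96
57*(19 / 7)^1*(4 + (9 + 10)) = 24909 / 7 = 3558.43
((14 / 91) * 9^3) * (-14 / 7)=-2916 / 13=-224.31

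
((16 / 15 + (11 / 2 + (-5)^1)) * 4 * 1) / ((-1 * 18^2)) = -47 / 2430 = -0.02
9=9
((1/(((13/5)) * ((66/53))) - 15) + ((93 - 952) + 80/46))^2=296084324824201/389430756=760300.31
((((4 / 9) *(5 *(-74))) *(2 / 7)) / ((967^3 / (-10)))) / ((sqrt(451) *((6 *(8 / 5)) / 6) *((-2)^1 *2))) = -4625 *sqrt(451) / 25691917193019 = -0.00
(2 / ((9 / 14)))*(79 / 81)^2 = 174748 / 59049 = 2.96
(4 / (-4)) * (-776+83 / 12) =9229 / 12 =769.08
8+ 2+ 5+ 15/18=95/6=15.83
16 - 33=-17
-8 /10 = -4 /5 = -0.80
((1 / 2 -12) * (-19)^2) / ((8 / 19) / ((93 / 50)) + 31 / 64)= -469484832 / 80377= -5841.03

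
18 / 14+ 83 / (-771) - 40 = -209522 / 5397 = -38.82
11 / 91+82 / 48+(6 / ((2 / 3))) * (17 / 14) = 27863 / 2184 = 12.76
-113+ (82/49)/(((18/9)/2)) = -5455/49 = -111.33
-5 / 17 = -0.29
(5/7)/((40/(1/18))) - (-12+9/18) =11593/1008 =11.50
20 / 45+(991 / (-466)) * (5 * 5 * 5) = -1113011 / 4194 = -265.38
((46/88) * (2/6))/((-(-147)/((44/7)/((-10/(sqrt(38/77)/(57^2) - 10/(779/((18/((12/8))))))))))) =92/801591 - 23 * sqrt(2926)/7722840510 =0.00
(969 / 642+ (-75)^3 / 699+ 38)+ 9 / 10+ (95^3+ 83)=106816229842 / 124655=856894.87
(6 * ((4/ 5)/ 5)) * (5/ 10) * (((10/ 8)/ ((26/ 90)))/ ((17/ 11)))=297/ 221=1.34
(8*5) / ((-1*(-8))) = 5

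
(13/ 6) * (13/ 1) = 169/ 6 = 28.17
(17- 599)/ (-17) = 582/ 17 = 34.24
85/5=17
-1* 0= 0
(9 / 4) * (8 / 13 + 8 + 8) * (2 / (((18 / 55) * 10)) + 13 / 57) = 7749 / 247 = 31.37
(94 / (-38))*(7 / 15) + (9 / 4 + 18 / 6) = 4669 / 1140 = 4.10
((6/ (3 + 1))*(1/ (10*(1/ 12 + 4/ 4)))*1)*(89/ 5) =801/ 325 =2.46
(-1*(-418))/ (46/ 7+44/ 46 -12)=-33649/ 360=-93.47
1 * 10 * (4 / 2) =20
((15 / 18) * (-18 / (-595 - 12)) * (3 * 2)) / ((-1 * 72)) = -0.00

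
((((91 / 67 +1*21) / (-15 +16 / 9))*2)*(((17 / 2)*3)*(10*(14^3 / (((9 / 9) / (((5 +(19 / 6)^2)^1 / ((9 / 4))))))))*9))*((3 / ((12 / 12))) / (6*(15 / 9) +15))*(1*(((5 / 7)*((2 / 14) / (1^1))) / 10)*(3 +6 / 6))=-696717.56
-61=-61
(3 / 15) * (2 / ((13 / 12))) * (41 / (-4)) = -246 / 65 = -3.78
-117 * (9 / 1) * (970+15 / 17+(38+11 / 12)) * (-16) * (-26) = -7519787496 / 17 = -442340440.94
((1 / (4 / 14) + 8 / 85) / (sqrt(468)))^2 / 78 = 2209 / 6242400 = 0.00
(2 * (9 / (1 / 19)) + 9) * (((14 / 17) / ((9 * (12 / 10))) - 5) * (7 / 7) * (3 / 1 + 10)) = -381940 / 17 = -22467.06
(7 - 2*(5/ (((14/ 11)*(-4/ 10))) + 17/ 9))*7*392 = 62741.78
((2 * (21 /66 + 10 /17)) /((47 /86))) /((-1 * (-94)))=14577 /413083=0.04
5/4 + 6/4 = 11/4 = 2.75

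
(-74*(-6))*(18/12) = 666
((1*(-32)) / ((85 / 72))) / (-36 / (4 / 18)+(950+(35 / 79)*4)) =-22752 / 662915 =-0.03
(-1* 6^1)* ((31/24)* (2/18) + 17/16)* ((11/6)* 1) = -13.27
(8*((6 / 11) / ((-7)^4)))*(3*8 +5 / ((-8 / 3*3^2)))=1142 / 26411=0.04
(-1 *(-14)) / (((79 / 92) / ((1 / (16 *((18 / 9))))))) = 161 / 316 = 0.51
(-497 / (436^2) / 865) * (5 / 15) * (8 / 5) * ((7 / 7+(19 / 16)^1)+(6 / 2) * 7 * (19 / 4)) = -810607 / 4932991200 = -0.00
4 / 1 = 4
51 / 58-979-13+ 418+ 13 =-32487 / 58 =-560.12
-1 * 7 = -7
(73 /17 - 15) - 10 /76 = -7001 /646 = -10.84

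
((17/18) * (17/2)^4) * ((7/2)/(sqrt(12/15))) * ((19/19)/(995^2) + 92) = 301755632852233 * sqrt(5)/380169600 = 1774855.51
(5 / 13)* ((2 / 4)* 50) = 125 / 13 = 9.62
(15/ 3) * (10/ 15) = 10/ 3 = 3.33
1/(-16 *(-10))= 0.01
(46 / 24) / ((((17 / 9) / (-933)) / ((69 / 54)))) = -164519 / 136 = -1209.70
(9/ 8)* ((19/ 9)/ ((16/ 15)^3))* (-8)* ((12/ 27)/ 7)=-7125/ 7168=-0.99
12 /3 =4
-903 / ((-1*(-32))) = -903 / 32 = -28.22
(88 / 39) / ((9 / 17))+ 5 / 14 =4.62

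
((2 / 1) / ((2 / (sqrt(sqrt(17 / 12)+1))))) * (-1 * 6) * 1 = -sqrt(36+6 * sqrt(51)) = -8.88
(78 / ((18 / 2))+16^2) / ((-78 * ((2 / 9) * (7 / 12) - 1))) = 2382 / 611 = 3.90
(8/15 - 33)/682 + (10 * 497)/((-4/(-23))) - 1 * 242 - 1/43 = 6232235962/219945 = 28335.43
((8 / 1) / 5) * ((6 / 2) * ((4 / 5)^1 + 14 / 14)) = 216 / 25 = 8.64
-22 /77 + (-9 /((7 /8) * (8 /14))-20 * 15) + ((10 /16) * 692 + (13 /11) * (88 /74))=59891 /518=115.62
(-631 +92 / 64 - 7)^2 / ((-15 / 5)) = -34578075 / 256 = -135070.61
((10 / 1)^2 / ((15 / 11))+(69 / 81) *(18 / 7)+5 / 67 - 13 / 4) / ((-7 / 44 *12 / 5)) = -22394735 / 118188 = -189.48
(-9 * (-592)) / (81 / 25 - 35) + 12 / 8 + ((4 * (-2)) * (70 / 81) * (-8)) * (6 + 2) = 17764231 / 64314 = 276.21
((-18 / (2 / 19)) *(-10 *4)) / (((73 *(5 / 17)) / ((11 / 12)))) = 21318 / 73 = 292.03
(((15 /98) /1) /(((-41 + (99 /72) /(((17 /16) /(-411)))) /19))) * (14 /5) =-969 /68173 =-0.01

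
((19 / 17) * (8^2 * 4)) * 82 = 398848 / 17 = 23461.65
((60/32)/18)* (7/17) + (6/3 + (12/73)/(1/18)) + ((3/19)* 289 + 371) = 477201281/1131792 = 421.63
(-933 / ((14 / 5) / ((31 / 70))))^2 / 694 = 836539929 / 26660704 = 31.38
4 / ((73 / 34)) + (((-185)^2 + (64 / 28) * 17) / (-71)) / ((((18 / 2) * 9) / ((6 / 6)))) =-4011293 / 979587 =-4.09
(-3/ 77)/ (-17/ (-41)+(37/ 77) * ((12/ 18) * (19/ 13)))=-4797/ 108697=-0.04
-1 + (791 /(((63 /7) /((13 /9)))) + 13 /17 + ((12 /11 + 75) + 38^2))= 24944174 /15147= 1646.81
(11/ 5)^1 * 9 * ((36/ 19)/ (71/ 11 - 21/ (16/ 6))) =-313632/ 11875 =-26.41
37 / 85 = 0.44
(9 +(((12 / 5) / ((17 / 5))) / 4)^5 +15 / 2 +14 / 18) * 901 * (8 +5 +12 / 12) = 217944.05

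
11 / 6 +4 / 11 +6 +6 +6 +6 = 1729 / 66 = 26.20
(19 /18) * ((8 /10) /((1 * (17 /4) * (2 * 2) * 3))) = 38 /2295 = 0.02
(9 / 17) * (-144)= -1296 / 17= -76.24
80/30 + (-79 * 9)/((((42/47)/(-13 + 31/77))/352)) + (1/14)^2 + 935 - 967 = 2074510115/588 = 3528078.43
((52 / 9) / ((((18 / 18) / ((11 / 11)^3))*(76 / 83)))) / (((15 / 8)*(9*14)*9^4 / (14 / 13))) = 664 / 151460685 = 0.00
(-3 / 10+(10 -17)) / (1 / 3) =-219 / 10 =-21.90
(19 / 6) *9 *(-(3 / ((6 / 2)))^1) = -57 / 2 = -28.50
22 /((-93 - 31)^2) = 11 /7688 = 0.00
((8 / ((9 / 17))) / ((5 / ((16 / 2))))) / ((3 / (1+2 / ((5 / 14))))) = 11968 / 225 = 53.19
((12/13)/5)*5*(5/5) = 12/13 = 0.92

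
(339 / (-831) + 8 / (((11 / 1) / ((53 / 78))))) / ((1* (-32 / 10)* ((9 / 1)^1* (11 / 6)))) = -51235 / 31371912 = -0.00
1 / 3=0.33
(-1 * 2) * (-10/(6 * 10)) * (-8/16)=-1/6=-0.17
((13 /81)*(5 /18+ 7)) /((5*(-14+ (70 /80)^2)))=-54496 /3087315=-0.02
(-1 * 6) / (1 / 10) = -60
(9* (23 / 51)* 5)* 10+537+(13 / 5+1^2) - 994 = -21289 / 85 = -250.46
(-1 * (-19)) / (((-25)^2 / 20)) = 76 / 125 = 0.61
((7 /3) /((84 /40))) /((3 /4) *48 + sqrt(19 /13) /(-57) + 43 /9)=15 *sqrt(247) /16634087 + 453245 /16634087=0.03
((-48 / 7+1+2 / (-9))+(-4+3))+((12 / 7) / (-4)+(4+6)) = 157 / 63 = 2.49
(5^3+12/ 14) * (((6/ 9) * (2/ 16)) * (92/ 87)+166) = 38190469/ 1827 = 20903.38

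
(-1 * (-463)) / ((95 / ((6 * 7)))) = 19446 / 95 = 204.69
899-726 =173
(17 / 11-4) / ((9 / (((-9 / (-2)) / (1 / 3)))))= -3.68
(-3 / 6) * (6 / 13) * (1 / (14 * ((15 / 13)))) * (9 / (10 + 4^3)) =-9 / 5180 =-0.00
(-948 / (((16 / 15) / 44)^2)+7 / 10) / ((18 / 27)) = -2419620.82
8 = 8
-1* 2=-2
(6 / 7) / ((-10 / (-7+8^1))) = -3 / 35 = -0.09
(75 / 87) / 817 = 25 / 23693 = 0.00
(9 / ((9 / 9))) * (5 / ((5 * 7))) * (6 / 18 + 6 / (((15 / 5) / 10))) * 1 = 183 / 7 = 26.14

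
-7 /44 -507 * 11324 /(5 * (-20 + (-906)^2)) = -8792011 /5643110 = -1.56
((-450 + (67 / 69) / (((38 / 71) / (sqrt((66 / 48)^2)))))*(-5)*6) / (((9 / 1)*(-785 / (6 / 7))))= -59789 / 36708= -1.63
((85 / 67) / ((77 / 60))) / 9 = 1700 / 15477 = 0.11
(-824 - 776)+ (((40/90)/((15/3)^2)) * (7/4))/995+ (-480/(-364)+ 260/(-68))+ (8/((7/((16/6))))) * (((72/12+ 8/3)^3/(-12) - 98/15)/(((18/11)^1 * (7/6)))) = -1699.53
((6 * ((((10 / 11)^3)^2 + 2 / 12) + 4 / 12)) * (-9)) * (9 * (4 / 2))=-1832978646 / 1771561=-1034.67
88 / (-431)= -88 / 431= -0.20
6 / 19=0.32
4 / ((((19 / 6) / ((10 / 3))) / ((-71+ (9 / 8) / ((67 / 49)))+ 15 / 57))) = -7120050 / 24187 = -294.38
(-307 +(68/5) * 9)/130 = -1.42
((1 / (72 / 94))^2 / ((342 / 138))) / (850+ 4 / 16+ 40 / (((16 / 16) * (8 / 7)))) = 50807 / 65395188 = 0.00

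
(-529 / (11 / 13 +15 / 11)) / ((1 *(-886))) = 75647 / 279976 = 0.27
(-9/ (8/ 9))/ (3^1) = -27/ 8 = -3.38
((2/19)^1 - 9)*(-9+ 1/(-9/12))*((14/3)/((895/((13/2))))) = 476749/153045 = 3.12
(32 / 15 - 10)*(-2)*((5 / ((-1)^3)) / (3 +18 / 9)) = -15.73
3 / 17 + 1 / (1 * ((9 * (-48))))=1279 / 7344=0.17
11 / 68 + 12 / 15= 327 / 340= 0.96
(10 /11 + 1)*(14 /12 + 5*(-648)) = -136031 /22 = -6183.23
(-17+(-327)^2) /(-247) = -432.84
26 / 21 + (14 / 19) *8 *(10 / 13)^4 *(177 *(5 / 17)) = 108.68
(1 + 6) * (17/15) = 119/15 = 7.93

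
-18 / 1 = -18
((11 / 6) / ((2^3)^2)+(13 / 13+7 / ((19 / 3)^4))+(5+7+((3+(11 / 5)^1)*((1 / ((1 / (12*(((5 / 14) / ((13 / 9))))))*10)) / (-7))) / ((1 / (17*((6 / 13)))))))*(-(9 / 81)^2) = -1801662307723 / 12910411463040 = -0.14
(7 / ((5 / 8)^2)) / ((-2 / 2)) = -448 / 25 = -17.92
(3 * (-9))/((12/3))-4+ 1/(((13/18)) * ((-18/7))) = -587/52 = -11.29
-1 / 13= -0.08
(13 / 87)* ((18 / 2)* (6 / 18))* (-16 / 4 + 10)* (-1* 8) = -624 / 29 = -21.52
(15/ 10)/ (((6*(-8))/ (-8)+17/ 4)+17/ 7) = 42/ 355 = 0.12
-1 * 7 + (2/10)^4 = -4374/625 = -7.00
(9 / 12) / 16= 3 / 64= 0.05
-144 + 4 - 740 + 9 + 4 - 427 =-1294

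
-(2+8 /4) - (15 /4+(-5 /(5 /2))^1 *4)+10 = 41 /4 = 10.25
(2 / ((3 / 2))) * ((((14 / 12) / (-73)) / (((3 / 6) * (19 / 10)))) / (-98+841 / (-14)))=3920 / 27624879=0.00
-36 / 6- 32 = -38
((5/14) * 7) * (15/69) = 25/46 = 0.54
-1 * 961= -961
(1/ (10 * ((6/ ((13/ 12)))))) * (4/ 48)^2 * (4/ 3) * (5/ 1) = 13/ 15552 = 0.00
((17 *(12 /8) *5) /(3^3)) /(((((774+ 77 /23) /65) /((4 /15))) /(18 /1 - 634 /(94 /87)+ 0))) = -23839270 /398043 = -59.89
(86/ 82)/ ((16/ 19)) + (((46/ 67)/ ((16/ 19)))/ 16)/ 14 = 6148685/ 4922624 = 1.25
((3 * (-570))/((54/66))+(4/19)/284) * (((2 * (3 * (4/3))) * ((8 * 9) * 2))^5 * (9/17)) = -51482898122172417441792/22933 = -2244926443211634650.58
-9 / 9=-1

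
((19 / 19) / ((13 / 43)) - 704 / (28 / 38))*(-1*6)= 519858 / 91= 5712.73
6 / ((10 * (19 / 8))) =0.25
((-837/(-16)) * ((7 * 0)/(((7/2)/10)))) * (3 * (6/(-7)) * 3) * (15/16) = 0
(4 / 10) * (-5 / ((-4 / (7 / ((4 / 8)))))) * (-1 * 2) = -14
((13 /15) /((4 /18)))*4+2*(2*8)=238 /5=47.60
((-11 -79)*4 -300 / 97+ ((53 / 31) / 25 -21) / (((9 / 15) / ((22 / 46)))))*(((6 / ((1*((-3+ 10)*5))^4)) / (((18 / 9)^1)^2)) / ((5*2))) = -196993387 / 5189236281250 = -0.00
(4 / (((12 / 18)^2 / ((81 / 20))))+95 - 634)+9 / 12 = -2509 / 5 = -501.80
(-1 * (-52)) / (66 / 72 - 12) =-624 / 133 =-4.69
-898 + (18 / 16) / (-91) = -653753 / 728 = -898.01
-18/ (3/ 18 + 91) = -108/ 547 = -0.20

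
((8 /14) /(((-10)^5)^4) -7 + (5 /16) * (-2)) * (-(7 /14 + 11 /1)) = 30690624999999999999977 /350000000000000000000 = 87.69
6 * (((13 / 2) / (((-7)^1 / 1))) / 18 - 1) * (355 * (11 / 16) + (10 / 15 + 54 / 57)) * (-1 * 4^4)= 475000840 / 1197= 396826.10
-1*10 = -10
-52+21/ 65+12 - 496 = -34819/ 65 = -535.68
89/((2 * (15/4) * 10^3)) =89/7500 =0.01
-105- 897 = -1002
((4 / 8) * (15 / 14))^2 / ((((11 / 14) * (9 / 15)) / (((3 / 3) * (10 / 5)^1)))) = 375 / 308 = 1.22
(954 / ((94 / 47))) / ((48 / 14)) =1113 / 8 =139.12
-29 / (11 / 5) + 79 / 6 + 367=24221 / 66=366.98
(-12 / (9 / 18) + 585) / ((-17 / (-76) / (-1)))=-2508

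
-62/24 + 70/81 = -557/324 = -1.72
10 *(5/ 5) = 10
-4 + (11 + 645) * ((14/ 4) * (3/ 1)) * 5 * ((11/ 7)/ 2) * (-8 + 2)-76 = -162440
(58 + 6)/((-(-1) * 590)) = 32/295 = 0.11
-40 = -40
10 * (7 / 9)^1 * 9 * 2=140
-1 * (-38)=38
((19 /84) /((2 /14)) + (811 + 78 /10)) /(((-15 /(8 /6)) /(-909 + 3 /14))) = 208754743 /3150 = 66271.35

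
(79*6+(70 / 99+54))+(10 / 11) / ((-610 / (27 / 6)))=580513 / 1098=528.70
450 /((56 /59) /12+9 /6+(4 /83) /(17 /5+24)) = 1811400300 /6363469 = 284.66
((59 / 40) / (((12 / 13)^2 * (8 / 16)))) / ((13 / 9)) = 767 / 320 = 2.40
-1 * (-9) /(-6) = -3 /2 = -1.50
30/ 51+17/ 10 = 389/ 170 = 2.29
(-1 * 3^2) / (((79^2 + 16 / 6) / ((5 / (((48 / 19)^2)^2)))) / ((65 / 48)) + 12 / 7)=-889440825 / 3712295180884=-0.00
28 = 28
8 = 8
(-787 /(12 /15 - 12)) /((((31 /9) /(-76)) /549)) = -851184.02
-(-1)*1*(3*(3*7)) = 63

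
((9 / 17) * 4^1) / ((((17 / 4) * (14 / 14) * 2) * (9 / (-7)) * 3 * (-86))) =28 / 37281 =0.00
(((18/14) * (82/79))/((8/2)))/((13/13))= 369/1106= 0.33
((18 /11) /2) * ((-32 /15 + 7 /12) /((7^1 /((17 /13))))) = -4743 /20020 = -0.24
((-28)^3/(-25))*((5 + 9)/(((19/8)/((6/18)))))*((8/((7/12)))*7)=78675968/475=165633.62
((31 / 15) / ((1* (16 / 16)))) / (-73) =-31 / 1095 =-0.03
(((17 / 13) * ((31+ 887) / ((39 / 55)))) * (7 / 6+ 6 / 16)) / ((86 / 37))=65280765 / 58136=1122.90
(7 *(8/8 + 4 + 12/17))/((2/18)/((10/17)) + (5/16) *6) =244440/12631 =19.35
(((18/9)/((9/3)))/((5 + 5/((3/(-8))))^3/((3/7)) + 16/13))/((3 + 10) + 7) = -351/14205790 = -0.00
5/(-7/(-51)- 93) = -255/4736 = -0.05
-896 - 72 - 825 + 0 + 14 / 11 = -19709 / 11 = -1791.73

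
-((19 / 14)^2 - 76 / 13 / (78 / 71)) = 345781 / 99372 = 3.48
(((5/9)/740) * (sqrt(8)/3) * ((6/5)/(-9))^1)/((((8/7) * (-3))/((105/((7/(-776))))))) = -679 * sqrt(2)/2997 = -0.32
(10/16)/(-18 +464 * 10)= 5/36976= 0.00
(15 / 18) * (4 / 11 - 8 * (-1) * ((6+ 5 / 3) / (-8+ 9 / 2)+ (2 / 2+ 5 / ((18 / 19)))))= 57280 / 2079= 27.55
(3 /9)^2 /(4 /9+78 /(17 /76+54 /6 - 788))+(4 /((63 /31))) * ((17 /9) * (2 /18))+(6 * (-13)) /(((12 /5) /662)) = -6711516619597 /311956596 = -21514.26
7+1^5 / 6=7.17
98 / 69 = 1.42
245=245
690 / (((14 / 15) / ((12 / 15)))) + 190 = 781.43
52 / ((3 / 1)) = 52 / 3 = 17.33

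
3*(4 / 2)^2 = 12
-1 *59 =-59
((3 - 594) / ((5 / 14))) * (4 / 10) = -16548 / 25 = -661.92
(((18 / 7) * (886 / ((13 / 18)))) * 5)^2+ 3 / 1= 2060143527243 / 8281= 248779558.90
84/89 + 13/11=2.13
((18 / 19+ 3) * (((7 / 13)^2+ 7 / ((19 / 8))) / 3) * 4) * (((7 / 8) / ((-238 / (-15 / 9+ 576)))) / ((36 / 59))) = -978448625 / 16594448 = -58.96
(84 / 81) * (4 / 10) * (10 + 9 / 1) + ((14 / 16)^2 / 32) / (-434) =135101519 / 17141760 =7.88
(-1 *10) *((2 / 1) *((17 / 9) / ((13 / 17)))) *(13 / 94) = -2890 / 423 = -6.83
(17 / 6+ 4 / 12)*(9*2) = 57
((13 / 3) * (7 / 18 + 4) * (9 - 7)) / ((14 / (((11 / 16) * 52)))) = 146861 / 1512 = 97.13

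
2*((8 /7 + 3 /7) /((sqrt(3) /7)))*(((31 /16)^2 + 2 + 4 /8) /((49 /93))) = 545941*sqrt(3) /6272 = 150.76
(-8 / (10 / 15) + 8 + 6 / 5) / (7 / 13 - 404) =182 / 26225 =0.01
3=3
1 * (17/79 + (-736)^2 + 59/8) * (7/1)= 2396496683/632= 3791925.13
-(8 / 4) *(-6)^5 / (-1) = -15552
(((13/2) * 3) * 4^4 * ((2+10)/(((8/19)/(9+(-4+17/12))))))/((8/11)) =1255254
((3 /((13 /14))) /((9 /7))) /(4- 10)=-49 /117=-0.42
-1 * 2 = -2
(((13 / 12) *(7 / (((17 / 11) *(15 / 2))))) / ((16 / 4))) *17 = 1001 / 360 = 2.78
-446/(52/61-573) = 0.78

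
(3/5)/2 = 3/10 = 0.30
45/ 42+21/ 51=1.48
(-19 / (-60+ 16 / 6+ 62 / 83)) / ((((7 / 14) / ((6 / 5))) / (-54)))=-1532844 / 35225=-43.52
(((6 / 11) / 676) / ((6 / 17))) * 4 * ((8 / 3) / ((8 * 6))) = 17 / 33462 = 0.00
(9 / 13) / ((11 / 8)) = 72 / 143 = 0.50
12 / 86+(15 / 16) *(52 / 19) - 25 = -72859 / 3268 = -22.29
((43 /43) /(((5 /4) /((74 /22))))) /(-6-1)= -148 /385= -0.38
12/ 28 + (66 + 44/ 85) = 39833/ 595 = 66.95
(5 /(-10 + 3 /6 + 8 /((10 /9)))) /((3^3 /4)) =-200 /621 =-0.32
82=82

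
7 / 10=0.70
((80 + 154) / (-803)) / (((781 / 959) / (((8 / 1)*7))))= -12566736 / 627143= -20.04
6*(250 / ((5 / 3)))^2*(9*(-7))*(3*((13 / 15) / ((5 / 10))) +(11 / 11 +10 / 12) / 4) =-48124125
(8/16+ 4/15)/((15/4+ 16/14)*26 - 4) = 0.01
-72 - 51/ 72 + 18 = -1313/ 24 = -54.71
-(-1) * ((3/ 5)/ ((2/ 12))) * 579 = 10422/ 5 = 2084.40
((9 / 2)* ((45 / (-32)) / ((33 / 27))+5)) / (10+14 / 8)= 12195 / 8272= 1.47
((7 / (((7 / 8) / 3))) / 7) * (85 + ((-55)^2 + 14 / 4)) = 74724 / 7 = 10674.86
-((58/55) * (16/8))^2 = -4.45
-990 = -990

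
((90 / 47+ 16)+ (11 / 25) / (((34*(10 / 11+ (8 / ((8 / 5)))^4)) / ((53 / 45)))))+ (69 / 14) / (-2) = 2677364702879 / 173285122500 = 15.45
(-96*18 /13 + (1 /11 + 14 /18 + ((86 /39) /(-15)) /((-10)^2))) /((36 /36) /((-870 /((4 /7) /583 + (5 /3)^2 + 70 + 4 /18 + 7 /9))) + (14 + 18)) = -1371416581521 /331443300500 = -4.14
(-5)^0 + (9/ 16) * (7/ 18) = 39/ 32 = 1.22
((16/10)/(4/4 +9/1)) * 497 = 1988/25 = 79.52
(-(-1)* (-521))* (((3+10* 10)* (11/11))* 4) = -214652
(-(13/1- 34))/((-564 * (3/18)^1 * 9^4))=-0.00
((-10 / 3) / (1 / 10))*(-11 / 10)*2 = 220 / 3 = 73.33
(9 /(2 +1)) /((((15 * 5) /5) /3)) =0.60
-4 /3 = -1.33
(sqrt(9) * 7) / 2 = 21 / 2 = 10.50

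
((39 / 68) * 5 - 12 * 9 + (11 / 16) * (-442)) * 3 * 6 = -500625 / 68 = -7362.13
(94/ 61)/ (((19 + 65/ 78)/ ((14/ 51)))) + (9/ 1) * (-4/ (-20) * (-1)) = -156781/ 88145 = -1.78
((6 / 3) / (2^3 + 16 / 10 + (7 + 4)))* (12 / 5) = 24 / 103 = 0.23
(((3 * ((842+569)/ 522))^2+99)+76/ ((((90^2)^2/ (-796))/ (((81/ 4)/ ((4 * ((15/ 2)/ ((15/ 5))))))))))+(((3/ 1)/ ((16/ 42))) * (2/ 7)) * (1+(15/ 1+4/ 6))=344449038929/ 1703025000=202.26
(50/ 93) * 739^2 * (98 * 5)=13379964500/ 93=143870586.02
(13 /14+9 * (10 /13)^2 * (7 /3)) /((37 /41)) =1295477 /87542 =14.80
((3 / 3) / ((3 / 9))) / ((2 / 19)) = 57 / 2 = 28.50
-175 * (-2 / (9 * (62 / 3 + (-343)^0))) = 70 / 39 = 1.79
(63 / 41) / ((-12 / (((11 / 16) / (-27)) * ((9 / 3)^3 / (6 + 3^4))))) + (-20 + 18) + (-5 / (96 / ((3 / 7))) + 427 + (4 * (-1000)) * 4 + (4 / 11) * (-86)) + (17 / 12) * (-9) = -91518101677 / 5859392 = -15619.04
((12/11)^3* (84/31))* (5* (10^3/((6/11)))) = 120960000/3751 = 32247.40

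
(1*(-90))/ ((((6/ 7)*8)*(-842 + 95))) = 35/ 1992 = 0.02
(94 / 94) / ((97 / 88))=0.91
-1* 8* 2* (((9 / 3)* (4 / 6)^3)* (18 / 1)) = -256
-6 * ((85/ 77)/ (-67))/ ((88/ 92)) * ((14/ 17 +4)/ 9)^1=9430/ 170247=0.06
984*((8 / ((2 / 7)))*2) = 55104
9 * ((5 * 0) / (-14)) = 0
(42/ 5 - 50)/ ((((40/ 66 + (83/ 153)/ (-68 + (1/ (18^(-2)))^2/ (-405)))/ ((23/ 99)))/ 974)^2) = -80742345689718289408/ 13847059320125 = -5831010.31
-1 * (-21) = 21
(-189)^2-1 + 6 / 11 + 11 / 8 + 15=3144849 / 88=35736.92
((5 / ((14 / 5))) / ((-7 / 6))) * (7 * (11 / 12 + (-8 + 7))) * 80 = 71.43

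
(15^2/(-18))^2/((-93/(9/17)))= -1875/2108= -0.89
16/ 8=2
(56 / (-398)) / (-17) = 28 / 3383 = 0.01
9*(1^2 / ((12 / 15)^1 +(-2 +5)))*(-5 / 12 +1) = 105 / 76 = 1.38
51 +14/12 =313/6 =52.17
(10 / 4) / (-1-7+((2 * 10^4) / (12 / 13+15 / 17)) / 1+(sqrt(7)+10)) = 4409746005 / 19543453842397-796005 * sqrt(7) / 39086907684794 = 0.00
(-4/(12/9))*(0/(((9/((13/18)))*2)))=0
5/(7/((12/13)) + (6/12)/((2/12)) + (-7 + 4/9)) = 36/29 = 1.24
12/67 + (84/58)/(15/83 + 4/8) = 506448/219559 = 2.31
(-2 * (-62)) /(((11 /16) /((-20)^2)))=793600 /11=72145.45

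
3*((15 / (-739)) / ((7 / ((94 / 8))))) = -2115 / 20692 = -0.10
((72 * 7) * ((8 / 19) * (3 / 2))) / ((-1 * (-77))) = 864 / 209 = 4.13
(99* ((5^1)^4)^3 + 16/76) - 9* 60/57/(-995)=91386474610207/3781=24169921875.22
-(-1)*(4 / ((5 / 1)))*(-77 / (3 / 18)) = -1848 / 5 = -369.60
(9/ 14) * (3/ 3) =9/ 14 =0.64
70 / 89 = 0.79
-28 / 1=-28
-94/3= -31.33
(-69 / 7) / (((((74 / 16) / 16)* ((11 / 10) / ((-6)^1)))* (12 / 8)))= 353280 / 2849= 124.00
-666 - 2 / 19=-12656 / 19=-666.11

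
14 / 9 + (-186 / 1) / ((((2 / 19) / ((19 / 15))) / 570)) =-11481952 / 9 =-1275772.44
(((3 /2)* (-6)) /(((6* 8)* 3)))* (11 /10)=-11 /160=-0.07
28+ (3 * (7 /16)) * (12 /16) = 1855 /64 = 28.98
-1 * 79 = -79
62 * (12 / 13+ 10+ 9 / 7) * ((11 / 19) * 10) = 7577020 / 1729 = 4382.31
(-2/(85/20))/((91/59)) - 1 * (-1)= 1075/1547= 0.69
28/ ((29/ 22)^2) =13552/ 841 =16.11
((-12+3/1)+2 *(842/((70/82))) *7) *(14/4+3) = 896987/10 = 89698.70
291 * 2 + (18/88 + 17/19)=487471/836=583.10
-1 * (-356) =356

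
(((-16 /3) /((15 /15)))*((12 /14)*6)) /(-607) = 192 /4249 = 0.05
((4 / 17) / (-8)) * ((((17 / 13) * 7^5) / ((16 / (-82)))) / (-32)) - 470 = -3817407 / 6656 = -573.53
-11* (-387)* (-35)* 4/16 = -148995/4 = -37248.75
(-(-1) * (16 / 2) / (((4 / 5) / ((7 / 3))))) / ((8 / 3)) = 35 / 4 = 8.75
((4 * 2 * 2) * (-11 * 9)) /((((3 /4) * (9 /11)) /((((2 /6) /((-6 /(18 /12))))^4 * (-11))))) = 1331 /972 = 1.37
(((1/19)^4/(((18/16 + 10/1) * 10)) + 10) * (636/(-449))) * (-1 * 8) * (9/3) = 8852027921856/26038787405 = 339.96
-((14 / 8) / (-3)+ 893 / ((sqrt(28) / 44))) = 7 / 12 - 19646 * sqrt(7) / 7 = -7424.91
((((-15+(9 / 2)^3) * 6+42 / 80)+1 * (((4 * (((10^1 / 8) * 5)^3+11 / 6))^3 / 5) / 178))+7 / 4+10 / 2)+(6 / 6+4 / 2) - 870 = 21058988542823 / 19685376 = 1069778.32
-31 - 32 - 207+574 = 304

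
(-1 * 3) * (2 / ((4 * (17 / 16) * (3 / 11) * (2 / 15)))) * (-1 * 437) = 288420 / 17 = 16965.88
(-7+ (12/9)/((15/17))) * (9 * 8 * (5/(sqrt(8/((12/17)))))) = -988 * sqrt(102)/17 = -586.96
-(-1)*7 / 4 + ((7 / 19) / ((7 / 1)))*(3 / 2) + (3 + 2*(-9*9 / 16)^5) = -66200800195 / 9961472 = -6645.68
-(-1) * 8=8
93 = 93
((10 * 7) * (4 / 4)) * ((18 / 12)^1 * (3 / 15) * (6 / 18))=7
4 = 4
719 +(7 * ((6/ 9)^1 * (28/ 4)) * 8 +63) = 3130/ 3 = 1043.33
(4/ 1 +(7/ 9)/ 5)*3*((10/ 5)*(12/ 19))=1496/ 95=15.75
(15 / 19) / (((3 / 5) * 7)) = 25 / 133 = 0.19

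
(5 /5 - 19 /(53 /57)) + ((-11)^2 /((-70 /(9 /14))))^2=-926358187 /50901200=-18.20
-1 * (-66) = 66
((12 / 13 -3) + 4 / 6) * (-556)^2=-17002480 / 39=-435961.03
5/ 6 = 0.83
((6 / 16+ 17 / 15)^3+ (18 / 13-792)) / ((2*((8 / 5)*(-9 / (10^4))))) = 442082434175 / 1617408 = 273327.72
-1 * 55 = -55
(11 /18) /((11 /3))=1 /6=0.17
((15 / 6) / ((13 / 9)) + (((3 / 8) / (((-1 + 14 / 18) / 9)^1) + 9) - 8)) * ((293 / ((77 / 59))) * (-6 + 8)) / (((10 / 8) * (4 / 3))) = -134371851 / 40040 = -3355.94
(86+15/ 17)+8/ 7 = 10475/ 119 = 88.03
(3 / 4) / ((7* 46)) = 3 / 1288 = 0.00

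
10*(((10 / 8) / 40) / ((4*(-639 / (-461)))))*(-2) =-2305 / 20448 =-0.11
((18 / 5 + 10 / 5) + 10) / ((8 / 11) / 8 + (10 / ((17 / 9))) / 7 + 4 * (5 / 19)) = 1939938 / 236255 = 8.21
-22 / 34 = -0.65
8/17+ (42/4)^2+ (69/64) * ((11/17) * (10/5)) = 60991/544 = 112.12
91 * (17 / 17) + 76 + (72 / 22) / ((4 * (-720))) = 146959 / 880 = 167.00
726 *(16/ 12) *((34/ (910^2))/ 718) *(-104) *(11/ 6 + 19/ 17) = -41624/ 2450175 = -0.02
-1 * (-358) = 358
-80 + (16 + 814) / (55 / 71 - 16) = -145410 / 1081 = -134.51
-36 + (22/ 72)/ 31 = -40165/ 1116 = -35.99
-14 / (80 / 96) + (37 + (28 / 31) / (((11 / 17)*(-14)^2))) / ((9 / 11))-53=-24.57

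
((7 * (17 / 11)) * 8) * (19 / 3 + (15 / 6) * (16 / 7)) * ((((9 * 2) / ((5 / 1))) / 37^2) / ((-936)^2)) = 391 / 124934940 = 0.00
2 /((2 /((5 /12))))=5 /12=0.42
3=3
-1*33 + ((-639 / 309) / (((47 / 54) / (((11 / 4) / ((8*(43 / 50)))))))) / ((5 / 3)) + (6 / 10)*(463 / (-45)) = -4963831777 / 124897800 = -39.74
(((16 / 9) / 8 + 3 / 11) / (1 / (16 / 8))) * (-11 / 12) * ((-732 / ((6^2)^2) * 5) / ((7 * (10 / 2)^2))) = 427 / 29160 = 0.01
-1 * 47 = -47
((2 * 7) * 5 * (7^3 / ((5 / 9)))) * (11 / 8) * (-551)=-32743037.25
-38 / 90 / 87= -19 / 3915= -0.00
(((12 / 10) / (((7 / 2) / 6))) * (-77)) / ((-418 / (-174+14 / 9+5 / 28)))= -43411 / 665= -65.28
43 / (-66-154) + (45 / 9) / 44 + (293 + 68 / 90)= 290737 / 990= 293.67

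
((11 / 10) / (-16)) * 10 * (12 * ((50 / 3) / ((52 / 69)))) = -18975 / 104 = -182.45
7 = 7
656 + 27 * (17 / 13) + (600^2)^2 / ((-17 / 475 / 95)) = -344011764705191.05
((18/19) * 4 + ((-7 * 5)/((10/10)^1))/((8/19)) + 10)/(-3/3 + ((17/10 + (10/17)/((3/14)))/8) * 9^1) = -1791630/103379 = -17.33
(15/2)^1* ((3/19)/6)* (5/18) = 25/456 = 0.05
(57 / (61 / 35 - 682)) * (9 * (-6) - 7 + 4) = 113715 / 23809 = 4.78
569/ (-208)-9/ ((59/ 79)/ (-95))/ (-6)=-2375131/ 12272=-193.54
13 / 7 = 1.86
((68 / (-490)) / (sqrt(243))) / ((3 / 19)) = -646 * sqrt(3) / 19845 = -0.06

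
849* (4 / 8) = 424.50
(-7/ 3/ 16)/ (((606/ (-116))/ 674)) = 68411/ 3636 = 18.81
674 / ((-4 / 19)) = -6403 / 2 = -3201.50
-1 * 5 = -5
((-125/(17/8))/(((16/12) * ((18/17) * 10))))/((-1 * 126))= 25/756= 0.03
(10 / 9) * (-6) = -20 / 3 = -6.67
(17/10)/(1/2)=3.40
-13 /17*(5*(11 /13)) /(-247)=55 /4199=0.01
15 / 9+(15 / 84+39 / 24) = 3.47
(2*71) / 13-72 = -794 / 13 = -61.08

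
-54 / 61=-0.89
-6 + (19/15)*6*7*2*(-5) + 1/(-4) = -2153/4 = -538.25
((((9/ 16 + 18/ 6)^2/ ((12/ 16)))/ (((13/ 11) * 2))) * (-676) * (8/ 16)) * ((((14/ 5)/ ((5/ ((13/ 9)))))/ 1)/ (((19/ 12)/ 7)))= -1730729/ 200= -8653.64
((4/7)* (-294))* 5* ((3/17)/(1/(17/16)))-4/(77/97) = -25031/154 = -162.54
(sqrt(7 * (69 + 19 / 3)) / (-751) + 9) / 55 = 9 / 55 - sqrt(4746) / 123915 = 0.16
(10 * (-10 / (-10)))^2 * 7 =700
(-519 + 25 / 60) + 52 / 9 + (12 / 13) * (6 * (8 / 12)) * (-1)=-241721 / 468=-516.50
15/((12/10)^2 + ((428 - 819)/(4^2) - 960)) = -0.02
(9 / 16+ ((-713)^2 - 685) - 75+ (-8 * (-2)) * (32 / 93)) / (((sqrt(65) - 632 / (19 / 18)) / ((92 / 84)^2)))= -599754894079409 / 589629824427 - 144244847943149 * sqrt(65) / 84906694717488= -1030.87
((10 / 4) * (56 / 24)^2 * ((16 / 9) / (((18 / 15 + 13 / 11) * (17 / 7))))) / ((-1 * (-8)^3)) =94325 / 11544768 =0.01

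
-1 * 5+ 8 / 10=-21 / 5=-4.20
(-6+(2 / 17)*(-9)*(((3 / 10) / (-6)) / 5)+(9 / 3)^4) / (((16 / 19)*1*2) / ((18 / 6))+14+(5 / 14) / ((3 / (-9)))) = 25439841 / 4575125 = 5.56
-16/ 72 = -2/ 9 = -0.22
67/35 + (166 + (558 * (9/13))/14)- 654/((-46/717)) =10389.38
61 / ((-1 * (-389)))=61 / 389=0.16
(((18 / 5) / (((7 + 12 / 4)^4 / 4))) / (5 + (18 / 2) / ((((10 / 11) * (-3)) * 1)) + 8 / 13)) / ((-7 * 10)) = -117 / 13168750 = -0.00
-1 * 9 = -9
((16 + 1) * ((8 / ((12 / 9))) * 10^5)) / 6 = 1700000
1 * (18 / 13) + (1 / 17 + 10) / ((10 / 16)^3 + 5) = 3.30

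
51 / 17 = 3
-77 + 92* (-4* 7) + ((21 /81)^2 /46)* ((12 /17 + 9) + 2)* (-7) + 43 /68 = -3024249401 /1140156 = -2652.49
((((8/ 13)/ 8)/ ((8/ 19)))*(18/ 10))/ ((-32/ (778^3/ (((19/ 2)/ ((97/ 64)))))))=-51388157637/ 66560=-772057.66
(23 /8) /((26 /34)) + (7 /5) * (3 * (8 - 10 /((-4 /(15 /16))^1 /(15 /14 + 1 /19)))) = 3827479 /79040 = 48.42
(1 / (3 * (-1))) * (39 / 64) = -13 / 64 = -0.20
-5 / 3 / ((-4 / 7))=35 / 12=2.92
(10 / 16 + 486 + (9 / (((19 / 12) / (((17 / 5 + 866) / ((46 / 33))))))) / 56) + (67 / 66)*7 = 13970537 / 25080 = 557.04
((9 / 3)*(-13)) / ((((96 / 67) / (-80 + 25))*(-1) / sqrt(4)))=-2994.06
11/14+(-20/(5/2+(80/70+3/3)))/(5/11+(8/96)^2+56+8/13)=11686741/16454578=0.71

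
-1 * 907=-907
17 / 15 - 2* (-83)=2507 / 15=167.13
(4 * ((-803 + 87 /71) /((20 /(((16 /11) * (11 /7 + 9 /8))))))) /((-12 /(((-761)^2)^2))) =1441438929932478233 /82005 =17577451739924.13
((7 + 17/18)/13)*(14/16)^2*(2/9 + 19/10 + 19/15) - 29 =-568465/20736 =-27.41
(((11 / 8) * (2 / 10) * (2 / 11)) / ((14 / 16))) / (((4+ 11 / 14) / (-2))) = -8 / 335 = -0.02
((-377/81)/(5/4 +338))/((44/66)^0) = -1508/109917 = -0.01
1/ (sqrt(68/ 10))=sqrt(170)/ 34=0.38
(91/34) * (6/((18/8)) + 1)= 1001/102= 9.81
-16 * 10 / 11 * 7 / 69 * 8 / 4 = -2240 / 759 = -2.95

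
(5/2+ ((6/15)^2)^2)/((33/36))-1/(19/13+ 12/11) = 107831/45625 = 2.36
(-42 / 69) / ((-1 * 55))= 14 / 1265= 0.01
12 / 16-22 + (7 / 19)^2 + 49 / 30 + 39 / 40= -801677 / 43320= -18.51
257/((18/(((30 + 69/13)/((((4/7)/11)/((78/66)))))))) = 91749/8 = 11468.62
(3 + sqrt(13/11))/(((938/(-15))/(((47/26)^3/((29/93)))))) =-434499255/478102352 - 144833085 *sqrt(143)/5259125872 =-1.24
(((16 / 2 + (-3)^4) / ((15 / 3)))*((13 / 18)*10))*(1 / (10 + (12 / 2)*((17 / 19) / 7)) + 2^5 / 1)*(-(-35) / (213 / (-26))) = -8064457765 / 457524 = -17626.31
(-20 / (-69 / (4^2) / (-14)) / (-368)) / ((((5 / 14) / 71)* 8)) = 6958 / 1587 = 4.38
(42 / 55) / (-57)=-14 / 1045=-0.01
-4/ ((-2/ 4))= 8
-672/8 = -84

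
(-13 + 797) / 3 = 784 / 3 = 261.33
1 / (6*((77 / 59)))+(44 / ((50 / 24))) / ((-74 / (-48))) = 5909039 / 427350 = 13.83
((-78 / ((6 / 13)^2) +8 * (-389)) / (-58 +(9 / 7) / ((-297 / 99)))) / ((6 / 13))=1899079 / 14724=128.98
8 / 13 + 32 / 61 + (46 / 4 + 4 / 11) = 226861 / 17446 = 13.00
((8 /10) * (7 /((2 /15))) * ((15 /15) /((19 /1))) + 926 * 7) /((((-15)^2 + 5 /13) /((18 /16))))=180180 /5567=32.37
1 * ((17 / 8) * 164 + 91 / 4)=1485 / 4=371.25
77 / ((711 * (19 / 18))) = 154 / 1501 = 0.10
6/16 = 0.38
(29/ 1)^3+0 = 24389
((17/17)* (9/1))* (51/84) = 153/28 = 5.46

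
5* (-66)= -330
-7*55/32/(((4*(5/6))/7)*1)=-1617/64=-25.27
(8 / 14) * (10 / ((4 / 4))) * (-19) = -760 / 7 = -108.57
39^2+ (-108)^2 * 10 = 118161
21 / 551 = 0.04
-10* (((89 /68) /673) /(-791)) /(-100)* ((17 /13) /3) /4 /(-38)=0.00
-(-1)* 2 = 2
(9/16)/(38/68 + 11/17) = 153/328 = 0.47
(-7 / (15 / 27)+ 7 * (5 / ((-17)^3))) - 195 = -5099869 / 24565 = -207.61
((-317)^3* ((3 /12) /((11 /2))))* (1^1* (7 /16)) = -222985091 /352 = -633480.37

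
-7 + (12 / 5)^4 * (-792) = -16427287 / 625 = -26283.66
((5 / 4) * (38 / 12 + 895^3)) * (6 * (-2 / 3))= -3584586890.83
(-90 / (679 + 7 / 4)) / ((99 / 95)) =-3800 / 29953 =-0.13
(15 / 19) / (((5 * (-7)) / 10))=-30 / 133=-0.23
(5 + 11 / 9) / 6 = 28 / 27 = 1.04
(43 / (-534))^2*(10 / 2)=9245 / 285156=0.03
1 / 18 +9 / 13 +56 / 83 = 27629 / 19422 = 1.42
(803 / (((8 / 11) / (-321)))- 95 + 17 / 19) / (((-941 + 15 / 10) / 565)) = 30446025615 / 142804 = 213201.49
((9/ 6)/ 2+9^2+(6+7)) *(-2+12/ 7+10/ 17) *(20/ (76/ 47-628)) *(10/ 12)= -0.76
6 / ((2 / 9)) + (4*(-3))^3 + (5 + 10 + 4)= -1682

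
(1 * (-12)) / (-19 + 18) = 12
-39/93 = -13/31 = -0.42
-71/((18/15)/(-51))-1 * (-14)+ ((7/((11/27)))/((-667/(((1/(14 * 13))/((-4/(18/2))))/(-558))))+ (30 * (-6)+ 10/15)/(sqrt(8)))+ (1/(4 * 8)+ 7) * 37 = 311449773009/94617952-269 * sqrt(2)/6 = 3228.25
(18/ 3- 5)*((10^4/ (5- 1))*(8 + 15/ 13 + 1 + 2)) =395000/ 13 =30384.62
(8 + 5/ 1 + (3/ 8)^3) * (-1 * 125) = -1631.59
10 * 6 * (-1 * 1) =-60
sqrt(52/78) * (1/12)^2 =sqrt(6)/432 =0.01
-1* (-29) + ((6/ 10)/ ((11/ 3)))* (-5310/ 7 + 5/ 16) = -117137/ 1232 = -95.08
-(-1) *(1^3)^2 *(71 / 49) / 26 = 71 / 1274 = 0.06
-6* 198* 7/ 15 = -2772/ 5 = -554.40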